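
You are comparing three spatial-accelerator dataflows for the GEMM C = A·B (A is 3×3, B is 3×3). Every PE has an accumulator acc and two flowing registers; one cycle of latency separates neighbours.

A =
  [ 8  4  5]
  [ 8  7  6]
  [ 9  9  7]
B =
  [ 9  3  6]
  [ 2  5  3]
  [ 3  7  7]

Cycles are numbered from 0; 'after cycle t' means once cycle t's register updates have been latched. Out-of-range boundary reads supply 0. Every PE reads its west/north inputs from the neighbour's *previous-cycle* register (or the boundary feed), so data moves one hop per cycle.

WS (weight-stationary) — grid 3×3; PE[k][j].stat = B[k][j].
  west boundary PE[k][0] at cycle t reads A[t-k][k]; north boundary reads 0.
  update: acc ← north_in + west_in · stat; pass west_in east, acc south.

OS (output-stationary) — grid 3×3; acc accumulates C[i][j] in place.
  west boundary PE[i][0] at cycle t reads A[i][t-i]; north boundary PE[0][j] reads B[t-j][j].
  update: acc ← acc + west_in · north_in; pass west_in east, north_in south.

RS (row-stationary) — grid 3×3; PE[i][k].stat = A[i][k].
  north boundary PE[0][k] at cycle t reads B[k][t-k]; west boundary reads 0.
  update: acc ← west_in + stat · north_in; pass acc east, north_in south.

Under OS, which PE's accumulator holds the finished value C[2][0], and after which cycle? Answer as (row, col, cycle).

(row, col, cycle) = (2, 0, 4)

Under OS, C[2][0] lands at PE[2][0]:
  @0  [2,0]  acc 0  |  →0  ↓0
  @1  [2,0]  acc 0  |  →0  ↓0
  @2  [2,0]  acc 81  |  →9  ↓9
  @3  [2,0]  acc 99  |  →9  ↓2
  @4  [2,0]  acc 120  |  →7  ↓3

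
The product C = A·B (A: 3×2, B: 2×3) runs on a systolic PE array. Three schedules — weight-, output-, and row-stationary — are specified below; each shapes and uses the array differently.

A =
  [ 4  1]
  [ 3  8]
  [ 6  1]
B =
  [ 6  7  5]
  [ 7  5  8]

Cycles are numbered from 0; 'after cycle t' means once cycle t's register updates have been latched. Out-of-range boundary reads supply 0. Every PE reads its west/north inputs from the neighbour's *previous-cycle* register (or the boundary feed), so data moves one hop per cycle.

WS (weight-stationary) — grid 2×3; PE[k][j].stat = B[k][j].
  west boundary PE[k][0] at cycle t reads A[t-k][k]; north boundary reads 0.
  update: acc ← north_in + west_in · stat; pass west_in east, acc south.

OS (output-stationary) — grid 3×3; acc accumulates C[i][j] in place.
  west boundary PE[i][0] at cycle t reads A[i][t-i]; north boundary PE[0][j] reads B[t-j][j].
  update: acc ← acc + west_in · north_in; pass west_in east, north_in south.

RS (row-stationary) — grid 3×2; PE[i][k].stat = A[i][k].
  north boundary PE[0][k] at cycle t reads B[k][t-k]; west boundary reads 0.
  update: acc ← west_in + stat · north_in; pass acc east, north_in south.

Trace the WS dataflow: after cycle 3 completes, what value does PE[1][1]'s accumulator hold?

WS (2×3). Following PE[1][1] plus its west/north inputs:
  cycle 0: PE[0][1] → acc 0, east 0, south 0
  cycle 0: PE[1][0] → acc 0, east 0, south 0
  cycle 0: PE[1][1] → acc 0, east 0, south 0
  cycle 1: PE[0][1] → acc 28, east 4, south 28
  cycle 1: PE[1][0] → acc 31, east 1, south 31
  cycle 1: PE[1][1] → acc 0, east 0, south 0
  cycle 2: PE[0][1] → acc 21, east 3, south 21
  cycle 2: PE[1][0] → acc 74, east 8, south 74
  cycle 2: PE[1][1] → acc 33, east 1, south 33
  cycle 3: PE[0][1] → acc 42, east 6, south 42
  cycle 3: PE[1][0] → acc 43, east 1, south 43
  cycle 3: PE[1][1] → acc 61, east 8, south 61

PE[1][1].acc = 61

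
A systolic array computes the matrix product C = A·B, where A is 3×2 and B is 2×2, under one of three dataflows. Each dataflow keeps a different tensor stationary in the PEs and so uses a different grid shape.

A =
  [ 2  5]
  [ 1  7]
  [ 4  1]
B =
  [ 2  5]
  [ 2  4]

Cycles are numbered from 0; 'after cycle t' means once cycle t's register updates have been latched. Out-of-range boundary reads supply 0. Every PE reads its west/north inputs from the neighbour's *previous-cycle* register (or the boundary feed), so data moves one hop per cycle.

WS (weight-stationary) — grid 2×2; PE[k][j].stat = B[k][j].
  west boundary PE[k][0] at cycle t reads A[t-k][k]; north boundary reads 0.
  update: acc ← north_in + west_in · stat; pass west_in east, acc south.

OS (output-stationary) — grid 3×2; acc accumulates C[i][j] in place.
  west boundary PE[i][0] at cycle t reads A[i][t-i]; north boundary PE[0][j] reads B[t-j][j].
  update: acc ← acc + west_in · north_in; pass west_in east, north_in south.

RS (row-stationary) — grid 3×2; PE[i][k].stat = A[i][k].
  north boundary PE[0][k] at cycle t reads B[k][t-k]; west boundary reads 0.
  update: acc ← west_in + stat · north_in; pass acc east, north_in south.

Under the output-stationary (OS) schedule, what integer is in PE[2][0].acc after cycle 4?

Tracing OS — 3×2 array, target PE[2][0]:
  step 0 · PE1,0: acc=0; fwd→0 fwd↓0
  step 0 · PE2,0: acc=0; fwd→0 fwd↓0
  step 1 · PE1,0: acc=2; fwd→1 fwd↓2
  step 1 · PE2,0: acc=0; fwd→0 fwd↓0
  step 2 · PE1,0: acc=16; fwd→7 fwd↓2
  step 2 · PE2,0: acc=8; fwd→4 fwd↓2
  step 3 · PE1,0: acc=16; fwd→0 fwd↓0
  step 3 · PE2,0: acc=10; fwd→1 fwd↓2
  step 4 · PE1,0: acc=16; fwd→0 fwd↓0
  step 4 · PE2,0: acc=10; fwd→0 fwd↓0

PE[2][0].acc = 10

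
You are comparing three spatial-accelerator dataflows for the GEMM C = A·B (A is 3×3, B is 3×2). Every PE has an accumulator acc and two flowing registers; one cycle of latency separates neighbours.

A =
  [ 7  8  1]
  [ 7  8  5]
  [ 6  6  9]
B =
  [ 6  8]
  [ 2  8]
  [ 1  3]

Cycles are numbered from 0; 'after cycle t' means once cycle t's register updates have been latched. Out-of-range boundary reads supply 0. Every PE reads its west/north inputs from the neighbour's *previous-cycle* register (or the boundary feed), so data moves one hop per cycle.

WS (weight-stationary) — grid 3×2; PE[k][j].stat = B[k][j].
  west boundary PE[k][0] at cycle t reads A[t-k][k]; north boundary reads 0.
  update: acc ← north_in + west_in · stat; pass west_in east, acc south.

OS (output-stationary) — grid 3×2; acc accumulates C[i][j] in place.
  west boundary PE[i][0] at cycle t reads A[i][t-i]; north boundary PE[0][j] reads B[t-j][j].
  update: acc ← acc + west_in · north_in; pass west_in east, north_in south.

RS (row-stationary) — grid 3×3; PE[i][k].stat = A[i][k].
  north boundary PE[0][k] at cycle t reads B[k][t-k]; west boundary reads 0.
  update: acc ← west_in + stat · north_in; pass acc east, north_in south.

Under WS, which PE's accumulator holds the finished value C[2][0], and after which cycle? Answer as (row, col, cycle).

(row, col, cycle) = (2, 0, 4)

WS: C[2][0] accumulates in PE[2][0]:
  cycle 0: PE[2][0] → acc 0, east 0, south 0
  cycle 1: PE[2][0] → acc 0, east 0, south 0
  cycle 2: PE[2][0] → acc 59, east 1, south 59
  cycle 3: PE[2][0] → acc 63, east 5, south 63
  cycle 4: PE[2][0] → acc 57, east 9, south 57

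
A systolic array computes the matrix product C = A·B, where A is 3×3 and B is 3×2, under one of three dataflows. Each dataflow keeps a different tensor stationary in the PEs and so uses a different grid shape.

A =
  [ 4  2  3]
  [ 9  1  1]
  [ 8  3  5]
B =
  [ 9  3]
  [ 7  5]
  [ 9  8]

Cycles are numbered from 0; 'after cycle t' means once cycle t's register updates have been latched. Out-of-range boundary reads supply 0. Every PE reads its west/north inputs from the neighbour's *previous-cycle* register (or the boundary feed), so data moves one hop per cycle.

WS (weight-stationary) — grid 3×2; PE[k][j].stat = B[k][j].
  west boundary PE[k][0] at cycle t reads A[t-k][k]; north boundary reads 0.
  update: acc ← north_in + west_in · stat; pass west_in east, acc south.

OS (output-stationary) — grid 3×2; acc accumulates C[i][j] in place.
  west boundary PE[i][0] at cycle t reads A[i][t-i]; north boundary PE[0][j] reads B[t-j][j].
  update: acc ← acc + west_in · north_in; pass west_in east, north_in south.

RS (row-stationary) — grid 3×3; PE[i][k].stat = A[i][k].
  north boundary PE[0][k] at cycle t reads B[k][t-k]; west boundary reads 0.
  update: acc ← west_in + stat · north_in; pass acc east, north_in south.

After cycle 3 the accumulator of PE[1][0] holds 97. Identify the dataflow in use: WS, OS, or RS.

dataflow = OS

WS [3×2] PE[1][0] across cycles:
  t=0 PE[1][0]: acc=0 h=0 v=0
  t=1 PE[1][0]: acc=50 h=2 v=50
  t=2 PE[1][0]: acc=88 h=1 v=88
  t=3 PE[1][0]: acc=93 h=3 v=93
OS [3×2] PE[1][0] across cycles:
  t=0 PE[1][0]: acc=0 h=0 v=0
  t=1 PE[1][0]: acc=81 h=9 v=9
  t=2 PE[1][0]: acc=88 h=1 v=7
  t=3 PE[1][0]: acc=97 h=1 v=9
RS [3×3] PE[1][0] across cycles:
  t=0 PE[1][0]: acc=0 h=0 v=0
  t=1 PE[1][0]: acc=81 h=81 v=9
  t=2 PE[1][0]: acc=27 h=27 v=3
  t=3 PE[1][0]: acc=0 h=0 v=0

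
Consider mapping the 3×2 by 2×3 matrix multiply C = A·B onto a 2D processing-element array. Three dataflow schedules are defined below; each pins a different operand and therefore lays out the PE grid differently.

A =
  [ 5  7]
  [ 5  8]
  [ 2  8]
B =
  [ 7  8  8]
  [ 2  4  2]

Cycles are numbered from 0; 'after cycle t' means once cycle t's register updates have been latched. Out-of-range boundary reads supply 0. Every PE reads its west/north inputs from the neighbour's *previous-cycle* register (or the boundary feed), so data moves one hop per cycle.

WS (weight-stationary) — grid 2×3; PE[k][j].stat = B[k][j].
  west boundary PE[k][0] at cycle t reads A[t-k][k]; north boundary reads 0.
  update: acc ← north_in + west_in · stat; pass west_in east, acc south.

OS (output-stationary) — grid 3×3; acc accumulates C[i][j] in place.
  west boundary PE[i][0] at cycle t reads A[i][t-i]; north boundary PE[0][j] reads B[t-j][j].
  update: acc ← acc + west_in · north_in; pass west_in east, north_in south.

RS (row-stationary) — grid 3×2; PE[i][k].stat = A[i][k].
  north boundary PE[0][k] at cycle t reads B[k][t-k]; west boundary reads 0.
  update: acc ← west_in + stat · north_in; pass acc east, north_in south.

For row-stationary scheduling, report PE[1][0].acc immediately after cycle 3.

PE[1][0].acc = 40

RS on a 3×2 grid — tracing PE[1][0] and its feeders:
  @0  [0,0]  acc 35  |  →35  ↓7
  @0  [1,0]  acc 0  |  →0  ↓0
  @1  [0,0]  acc 40  |  →40  ↓8
  @1  [1,0]  acc 35  |  →35  ↓7
  @2  [0,0]  acc 40  |  →40  ↓8
  @2  [1,0]  acc 40  |  →40  ↓8
  @3  [0,0]  acc 0  |  →0  ↓0
  @3  [1,0]  acc 40  |  →40  ↓8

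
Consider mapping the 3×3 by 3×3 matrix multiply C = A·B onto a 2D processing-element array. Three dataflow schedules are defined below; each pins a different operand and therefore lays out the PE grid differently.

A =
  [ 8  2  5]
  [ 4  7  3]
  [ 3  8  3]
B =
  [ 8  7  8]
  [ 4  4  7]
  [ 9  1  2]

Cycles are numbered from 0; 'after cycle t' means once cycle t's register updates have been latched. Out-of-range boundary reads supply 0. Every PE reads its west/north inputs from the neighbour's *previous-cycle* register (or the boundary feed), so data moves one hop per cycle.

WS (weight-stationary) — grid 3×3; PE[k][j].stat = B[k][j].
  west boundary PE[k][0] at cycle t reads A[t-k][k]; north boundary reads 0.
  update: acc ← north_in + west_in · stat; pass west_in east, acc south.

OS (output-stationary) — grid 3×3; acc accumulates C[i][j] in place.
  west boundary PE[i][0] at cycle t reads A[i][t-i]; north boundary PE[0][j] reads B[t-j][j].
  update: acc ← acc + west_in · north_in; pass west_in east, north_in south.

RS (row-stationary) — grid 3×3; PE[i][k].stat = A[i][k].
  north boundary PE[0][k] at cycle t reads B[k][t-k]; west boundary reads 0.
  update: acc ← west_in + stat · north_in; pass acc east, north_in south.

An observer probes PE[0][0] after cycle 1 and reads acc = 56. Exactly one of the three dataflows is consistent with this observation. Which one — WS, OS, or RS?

dataflow = RS

WS [3×3] PE[0][0] across cycles:
  after 0 — PE[0][0] acc=64, pass-E 8, pass-S 64
  after 1 — PE[0][0] acc=32, pass-E 4, pass-S 32
OS [3×3] PE[0][0] across cycles:
  after 0 — PE[0][0] acc=64, pass-E 8, pass-S 8
  after 1 — PE[0][0] acc=72, pass-E 2, pass-S 4
RS [3×3] PE[0][0] across cycles:
  after 0 — PE[0][0] acc=64, pass-E 64, pass-S 8
  after 1 — PE[0][0] acc=56, pass-E 56, pass-S 7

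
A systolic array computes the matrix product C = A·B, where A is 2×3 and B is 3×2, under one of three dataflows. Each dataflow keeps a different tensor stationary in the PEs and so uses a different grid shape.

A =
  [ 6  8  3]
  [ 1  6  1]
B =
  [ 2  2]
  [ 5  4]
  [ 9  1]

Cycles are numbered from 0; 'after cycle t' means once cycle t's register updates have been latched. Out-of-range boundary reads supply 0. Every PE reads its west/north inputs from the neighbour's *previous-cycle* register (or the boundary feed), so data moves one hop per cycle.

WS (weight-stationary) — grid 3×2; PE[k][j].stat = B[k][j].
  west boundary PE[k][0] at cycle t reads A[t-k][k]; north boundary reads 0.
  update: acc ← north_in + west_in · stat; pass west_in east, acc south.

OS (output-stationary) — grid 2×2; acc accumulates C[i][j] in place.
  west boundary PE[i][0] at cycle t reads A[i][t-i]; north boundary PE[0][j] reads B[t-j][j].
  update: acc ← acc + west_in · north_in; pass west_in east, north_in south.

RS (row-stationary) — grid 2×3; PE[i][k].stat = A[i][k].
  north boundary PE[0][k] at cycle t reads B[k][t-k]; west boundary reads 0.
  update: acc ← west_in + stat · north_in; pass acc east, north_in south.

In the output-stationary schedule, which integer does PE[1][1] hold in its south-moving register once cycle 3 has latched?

OS (2×2). Following PE[1][1] plus its west/north inputs:
  [0] (0,1) acc=0 (h:0 v:0)
  [0] (1,0) acc=0 (h:0 v:0)
  [0] (1,1) acc=0 (h:0 v:0)
  [1] (0,1) acc=12 (h:6 v:2)
  [1] (1,0) acc=2 (h:1 v:2)
  [1] (1,1) acc=0 (h:0 v:0)
  [2] (0,1) acc=44 (h:8 v:4)
  [2] (1,0) acc=32 (h:6 v:5)
  [2] (1,1) acc=2 (h:1 v:2)
  [3] (0,1) acc=47 (h:3 v:1)
  [3] (1,0) acc=41 (h:1 v:9)
  [3] (1,1) acc=26 (h:6 v:4)

register = 4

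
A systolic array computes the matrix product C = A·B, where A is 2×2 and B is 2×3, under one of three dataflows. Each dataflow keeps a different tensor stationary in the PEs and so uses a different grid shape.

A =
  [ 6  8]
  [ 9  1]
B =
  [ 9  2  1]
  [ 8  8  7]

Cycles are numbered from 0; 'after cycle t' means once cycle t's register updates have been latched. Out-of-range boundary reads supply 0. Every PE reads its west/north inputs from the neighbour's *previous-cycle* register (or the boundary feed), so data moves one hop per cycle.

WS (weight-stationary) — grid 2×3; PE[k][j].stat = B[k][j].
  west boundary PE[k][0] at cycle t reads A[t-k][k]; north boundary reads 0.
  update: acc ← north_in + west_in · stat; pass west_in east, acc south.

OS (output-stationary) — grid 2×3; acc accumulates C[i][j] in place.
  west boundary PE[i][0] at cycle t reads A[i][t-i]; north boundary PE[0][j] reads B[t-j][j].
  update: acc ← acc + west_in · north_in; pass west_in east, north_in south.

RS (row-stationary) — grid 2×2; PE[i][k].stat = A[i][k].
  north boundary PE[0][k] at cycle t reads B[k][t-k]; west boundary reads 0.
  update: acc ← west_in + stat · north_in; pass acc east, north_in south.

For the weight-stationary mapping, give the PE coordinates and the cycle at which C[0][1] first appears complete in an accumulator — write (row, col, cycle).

(row, col, cycle) = (1, 1, 2)

WS — PE[1][1] is where C[0][1] collects:
  0: (1,1).acc=0  regs=<0,0>
  1: (1,1).acc=0  regs=<0,0>
  2: (1,1).acc=76  regs=<8,76>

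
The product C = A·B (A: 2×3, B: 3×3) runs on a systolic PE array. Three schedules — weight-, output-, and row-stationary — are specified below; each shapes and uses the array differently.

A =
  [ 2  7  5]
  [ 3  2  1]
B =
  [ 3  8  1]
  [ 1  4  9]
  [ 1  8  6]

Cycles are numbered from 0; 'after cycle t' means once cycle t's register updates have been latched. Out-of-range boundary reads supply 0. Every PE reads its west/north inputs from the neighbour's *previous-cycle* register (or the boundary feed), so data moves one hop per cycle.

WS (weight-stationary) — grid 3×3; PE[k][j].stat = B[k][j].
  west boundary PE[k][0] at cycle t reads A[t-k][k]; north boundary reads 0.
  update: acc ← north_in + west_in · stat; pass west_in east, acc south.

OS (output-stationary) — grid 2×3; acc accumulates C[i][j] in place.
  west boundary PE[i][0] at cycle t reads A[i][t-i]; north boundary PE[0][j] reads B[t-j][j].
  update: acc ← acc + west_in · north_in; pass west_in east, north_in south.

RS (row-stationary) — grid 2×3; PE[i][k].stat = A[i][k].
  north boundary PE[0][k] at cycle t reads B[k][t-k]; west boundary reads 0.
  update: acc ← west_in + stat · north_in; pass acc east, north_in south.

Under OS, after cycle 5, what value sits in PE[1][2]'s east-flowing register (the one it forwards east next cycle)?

OS 2×3: PE[1][2] cycle-by-cycle (with neighbour feeds):
  @0  [0,2]  acc 0  |  →0  ↓0
  @0  [1,1]  acc 0  |  →0  ↓0
  @0  [1,2]  acc 0  |  →0  ↓0
  @1  [0,2]  acc 0  |  →0  ↓0
  @1  [1,1]  acc 0  |  →0  ↓0
  @1  [1,2]  acc 0  |  →0  ↓0
  @2  [0,2]  acc 2  |  →2  ↓1
  @2  [1,1]  acc 24  |  →3  ↓8
  @2  [1,2]  acc 0  |  →0  ↓0
  @3  [0,2]  acc 65  |  →7  ↓9
  @3  [1,1]  acc 32  |  →2  ↓4
  @3  [1,2]  acc 3  |  →3  ↓1
  @4  [0,2]  acc 95  |  →5  ↓6
  @4  [1,1]  acc 40  |  →1  ↓8
  @4  [1,2]  acc 21  |  →2  ↓9
  @5  [0,2]  acc 95  |  →0  ↓0
  @5  [1,1]  acc 40  |  →0  ↓0
  @5  [1,2]  acc 27  |  →1  ↓6

register = 1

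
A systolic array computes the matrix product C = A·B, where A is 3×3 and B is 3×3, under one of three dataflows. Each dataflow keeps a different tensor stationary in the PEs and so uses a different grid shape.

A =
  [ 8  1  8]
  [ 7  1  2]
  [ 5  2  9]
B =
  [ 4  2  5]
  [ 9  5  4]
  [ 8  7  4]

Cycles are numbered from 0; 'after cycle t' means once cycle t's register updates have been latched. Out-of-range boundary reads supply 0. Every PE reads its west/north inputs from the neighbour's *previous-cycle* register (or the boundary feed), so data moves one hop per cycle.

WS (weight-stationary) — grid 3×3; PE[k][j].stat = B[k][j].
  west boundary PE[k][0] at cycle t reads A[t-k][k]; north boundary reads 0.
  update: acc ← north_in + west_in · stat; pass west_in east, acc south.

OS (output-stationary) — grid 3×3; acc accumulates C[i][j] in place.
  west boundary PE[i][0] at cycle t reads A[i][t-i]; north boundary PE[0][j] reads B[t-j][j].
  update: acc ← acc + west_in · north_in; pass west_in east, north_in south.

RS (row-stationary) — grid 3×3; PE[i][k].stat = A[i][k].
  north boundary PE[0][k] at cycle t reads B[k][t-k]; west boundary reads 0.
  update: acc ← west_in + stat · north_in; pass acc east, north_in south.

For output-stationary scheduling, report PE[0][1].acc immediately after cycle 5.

Tracing OS — 3×3 array, target PE[0][1]:
  @0  [0,0]  acc 32  |  →8  ↓4
  @0  [0,1]  acc 0  |  →0  ↓0
  @1  [0,0]  acc 41  |  →1  ↓9
  @1  [0,1]  acc 16  |  →8  ↓2
  @2  [0,0]  acc 105  |  →8  ↓8
  @2  [0,1]  acc 21  |  →1  ↓5
  @3  [0,0]  acc 105  |  →0  ↓0
  @3  [0,1]  acc 77  |  →8  ↓7
  @4  [0,0]  acc 105  |  →0  ↓0
  @4  [0,1]  acc 77  |  →0  ↓0
  @5  [0,0]  acc 105  |  →0  ↓0
  @5  [0,1]  acc 77  |  →0  ↓0

PE[0][1].acc = 77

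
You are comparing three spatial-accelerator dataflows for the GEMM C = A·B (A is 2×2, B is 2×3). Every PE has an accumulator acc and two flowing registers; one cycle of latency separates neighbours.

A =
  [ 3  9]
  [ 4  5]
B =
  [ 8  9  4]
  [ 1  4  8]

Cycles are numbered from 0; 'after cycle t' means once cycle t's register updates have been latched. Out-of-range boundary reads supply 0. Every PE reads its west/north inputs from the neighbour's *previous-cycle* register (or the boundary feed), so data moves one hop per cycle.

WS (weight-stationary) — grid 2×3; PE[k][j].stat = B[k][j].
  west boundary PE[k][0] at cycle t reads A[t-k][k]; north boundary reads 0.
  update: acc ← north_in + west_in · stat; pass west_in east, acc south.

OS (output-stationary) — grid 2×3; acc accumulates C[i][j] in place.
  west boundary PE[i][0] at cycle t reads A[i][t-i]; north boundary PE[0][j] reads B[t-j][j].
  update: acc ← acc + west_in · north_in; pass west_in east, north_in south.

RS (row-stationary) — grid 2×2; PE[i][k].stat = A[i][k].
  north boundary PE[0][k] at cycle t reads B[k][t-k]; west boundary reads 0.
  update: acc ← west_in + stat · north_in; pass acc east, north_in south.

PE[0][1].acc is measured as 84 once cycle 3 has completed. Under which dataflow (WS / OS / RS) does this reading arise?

WS [2×3] PE[0][1] across cycles:
  t=0 PE[0][1]: acc=0 h=0 v=0
  t=1 PE[0][1]: acc=27 h=3 v=27
  t=2 PE[0][1]: acc=36 h=4 v=36
  t=3 PE[0][1]: acc=0 h=0 v=0
OS [2×3] PE[0][1] across cycles:
  t=0 PE[0][1]: acc=0 h=0 v=0
  t=1 PE[0][1]: acc=27 h=3 v=9
  t=2 PE[0][1]: acc=63 h=9 v=4
  t=3 PE[0][1]: acc=63 h=0 v=0
RS [2×2] PE[0][1] across cycles:
  t=0 PE[0][1]: acc=0 h=0 v=0
  t=1 PE[0][1]: acc=33 h=33 v=1
  t=2 PE[0][1]: acc=63 h=63 v=4
  t=3 PE[0][1]: acc=84 h=84 v=8

dataflow = RS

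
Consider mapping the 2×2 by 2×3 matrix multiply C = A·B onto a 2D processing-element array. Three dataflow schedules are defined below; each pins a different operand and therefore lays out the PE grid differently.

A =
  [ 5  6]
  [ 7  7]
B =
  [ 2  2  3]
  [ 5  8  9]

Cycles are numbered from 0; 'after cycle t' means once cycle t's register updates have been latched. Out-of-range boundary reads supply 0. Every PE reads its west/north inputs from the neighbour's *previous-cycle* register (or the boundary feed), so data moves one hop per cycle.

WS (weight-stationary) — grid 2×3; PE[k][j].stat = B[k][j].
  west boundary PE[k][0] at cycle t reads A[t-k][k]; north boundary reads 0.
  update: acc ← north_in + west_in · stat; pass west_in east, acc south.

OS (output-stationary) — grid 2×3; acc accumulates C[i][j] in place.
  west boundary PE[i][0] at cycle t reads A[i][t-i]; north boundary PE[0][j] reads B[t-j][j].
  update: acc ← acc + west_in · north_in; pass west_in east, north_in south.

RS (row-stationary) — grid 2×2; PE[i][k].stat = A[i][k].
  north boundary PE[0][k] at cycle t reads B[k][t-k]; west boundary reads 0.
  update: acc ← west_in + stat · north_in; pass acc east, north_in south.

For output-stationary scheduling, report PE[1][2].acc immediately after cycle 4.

Tracing OS — 2×3 array, target PE[1][2]:
  t=0 PE[0][2]: acc=0 h=0 v=0
  t=0 PE[1][1]: acc=0 h=0 v=0
  t=0 PE[1][2]: acc=0 h=0 v=0
  t=1 PE[0][2]: acc=0 h=0 v=0
  t=1 PE[1][1]: acc=0 h=0 v=0
  t=1 PE[1][2]: acc=0 h=0 v=0
  t=2 PE[0][2]: acc=15 h=5 v=3
  t=2 PE[1][1]: acc=14 h=7 v=2
  t=2 PE[1][2]: acc=0 h=0 v=0
  t=3 PE[0][2]: acc=69 h=6 v=9
  t=3 PE[1][1]: acc=70 h=7 v=8
  t=3 PE[1][2]: acc=21 h=7 v=3
  t=4 PE[0][2]: acc=69 h=0 v=0
  t=4 PE[1][1]: acc=70 h=0 v=0
  t=4 PE[1][2]: acc=84 h=7 v=9

PE[1][2].acc = 84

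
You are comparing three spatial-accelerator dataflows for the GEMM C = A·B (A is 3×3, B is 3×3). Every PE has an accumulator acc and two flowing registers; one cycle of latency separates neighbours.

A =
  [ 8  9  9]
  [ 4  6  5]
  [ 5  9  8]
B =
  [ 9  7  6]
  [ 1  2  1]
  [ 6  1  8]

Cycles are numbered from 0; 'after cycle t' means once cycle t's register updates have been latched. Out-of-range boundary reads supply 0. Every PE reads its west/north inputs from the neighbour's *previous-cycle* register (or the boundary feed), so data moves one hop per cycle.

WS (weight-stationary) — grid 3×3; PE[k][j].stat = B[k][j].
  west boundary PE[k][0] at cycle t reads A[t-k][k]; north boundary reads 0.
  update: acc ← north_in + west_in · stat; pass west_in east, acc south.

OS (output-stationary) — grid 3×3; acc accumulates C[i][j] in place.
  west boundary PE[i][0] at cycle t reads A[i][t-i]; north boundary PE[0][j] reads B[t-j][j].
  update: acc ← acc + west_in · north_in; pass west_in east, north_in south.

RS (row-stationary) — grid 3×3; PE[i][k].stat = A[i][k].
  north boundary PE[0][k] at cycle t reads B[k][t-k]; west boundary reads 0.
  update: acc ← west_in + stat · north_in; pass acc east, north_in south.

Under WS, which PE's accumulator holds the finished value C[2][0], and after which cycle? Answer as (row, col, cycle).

WS — PE[2][0] is where C[2][0] collects:
  c0 r2c0: 0 / 0 / 0
  c1 r2c0: 0 / 0 / 0
  c2 r2c0: 135 / 9 / 135
  c3 r2c0: 72 / 5 / 72
  c4 r2c0: 102 / 8 / 102

(row, col, cycle) = (2, 0, 4)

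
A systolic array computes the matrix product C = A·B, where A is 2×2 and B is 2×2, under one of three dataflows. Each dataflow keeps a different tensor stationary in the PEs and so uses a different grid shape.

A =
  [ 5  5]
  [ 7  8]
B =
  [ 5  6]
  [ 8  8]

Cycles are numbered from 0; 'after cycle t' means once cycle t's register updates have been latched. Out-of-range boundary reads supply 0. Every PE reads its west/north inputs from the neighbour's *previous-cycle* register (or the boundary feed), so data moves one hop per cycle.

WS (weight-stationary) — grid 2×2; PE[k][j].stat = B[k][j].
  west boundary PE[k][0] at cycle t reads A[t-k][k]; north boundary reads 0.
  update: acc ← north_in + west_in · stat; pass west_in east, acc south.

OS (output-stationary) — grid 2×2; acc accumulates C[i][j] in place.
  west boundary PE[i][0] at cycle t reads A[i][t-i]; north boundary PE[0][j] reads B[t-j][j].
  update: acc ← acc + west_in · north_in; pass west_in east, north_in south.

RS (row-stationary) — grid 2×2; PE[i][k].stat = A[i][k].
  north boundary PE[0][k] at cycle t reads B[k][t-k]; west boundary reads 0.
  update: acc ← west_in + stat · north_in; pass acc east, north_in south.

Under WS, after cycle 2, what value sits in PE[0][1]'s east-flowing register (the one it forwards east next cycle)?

Tracing WS — 2×2 array, target PE[0][1]:
  0: (0,0).acc=25  regs=<5,25>
  0: (0,1).acc=0  regs=<0,0>
  1: (0,0).acc=35  regs=<7,35>
  1: (0,1).acc=30  regs=<5,30>
  2: (0,0).acc=0  regs=<0,0>
  2: (0,1).acc=42  regs=<7,42>

register = 7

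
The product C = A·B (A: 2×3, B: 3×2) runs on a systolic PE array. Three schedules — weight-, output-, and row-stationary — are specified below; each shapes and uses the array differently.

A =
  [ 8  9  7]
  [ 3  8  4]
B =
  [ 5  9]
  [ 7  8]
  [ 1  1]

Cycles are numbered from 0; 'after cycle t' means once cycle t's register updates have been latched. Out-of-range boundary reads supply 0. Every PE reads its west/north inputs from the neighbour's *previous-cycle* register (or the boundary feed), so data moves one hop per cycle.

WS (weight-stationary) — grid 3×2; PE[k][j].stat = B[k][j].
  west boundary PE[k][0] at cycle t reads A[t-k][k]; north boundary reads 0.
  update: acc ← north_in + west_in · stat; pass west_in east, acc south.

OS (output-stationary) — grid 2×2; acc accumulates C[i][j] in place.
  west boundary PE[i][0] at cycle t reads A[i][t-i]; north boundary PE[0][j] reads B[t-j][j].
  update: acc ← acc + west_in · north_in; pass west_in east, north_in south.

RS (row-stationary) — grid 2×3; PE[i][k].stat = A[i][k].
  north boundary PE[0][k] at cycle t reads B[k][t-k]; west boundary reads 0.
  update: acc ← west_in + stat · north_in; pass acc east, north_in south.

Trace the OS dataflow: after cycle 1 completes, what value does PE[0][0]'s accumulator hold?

PE[0][0].acc = 103

OS on a 2×2 grid — tracing PE[0][0] and its feeders:
  @0  [0,0]  acc 40  |  →8  ↓5
  @1  [0,0]  acc 103  |  →9  ↓7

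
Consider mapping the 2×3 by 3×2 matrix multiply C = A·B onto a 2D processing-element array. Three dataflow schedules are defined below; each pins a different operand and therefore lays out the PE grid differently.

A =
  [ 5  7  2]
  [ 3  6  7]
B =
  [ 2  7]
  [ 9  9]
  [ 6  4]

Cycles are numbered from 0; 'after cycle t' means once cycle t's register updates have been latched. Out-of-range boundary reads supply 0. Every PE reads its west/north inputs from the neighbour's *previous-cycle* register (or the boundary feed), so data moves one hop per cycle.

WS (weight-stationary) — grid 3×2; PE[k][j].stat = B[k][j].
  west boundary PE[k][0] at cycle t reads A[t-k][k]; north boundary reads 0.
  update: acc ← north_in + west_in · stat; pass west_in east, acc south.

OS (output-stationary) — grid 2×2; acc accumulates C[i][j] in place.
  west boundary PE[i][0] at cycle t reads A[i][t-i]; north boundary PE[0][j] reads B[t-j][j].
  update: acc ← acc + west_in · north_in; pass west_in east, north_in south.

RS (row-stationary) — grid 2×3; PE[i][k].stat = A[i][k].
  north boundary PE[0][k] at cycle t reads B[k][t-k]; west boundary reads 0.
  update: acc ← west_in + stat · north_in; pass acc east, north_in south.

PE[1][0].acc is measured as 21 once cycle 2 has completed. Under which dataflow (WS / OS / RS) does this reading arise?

dataflow = RS

— WS: 3×2; PE[1][0] trace:
  t=0 PE[1][0]: acc=0 h=0 v=0
  t=1 PE[1][0]: acc=73 h=7 v=73
  t=2 PE[1][0]: acc=60 h=6 v=60
— OS: 2×2; PE[1][0] trace:
  t=0 PE[1][0]: acc=0 h=0 v=0
  t=1 PE[1][0]: acc=6 h=3 v=2
  t=2 PE[1][0]: acc=60 h=6 v=9
— RS: 2×3; PE[1][0] trace:
  t=0 PE[1][0]: acc=0 h=0 v=0
  t=1 PE[1][0]: acc=6 h=6 v=2
  t=2 PE[1][0]: acc=21 h=21 v=7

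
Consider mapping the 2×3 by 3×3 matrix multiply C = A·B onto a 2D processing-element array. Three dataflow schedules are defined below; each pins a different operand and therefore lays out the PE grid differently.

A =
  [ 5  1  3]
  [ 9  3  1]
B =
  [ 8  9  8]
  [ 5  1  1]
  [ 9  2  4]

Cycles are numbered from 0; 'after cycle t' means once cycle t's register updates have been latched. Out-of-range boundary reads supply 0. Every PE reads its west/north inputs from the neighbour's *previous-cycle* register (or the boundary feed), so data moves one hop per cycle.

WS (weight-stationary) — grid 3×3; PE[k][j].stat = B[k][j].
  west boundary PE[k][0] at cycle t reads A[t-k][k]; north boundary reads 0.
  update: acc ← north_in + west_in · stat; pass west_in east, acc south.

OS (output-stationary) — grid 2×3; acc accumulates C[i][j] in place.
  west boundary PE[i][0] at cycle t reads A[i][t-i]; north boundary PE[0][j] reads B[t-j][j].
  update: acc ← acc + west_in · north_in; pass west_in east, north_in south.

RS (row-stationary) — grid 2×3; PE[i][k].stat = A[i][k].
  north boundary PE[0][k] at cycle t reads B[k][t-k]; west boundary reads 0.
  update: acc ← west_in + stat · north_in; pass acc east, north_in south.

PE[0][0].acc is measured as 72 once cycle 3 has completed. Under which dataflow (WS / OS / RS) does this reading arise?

dataflow = OS

WS (3×3 grid), PE[0][0]:
  0: (0,0).acc=40  regs=<5,40>
  1: (0,0).acc=72  regs=<9,72>
  2: (0,0).acc=0  regs=<0,0>
  3: (0,0).acc=0  regs=<0,0>
OS (2×3 grid), PE[0][0]:
  0: (0,0).acc=40  regs=<5,8>
  1: (0,0).acc=45  regs=<1,5>
  2: (0,0).acc=72  regs=<3,9>
  3: (0,0).acc=72  regs=<0,0>
RS (2×3 grid), PE[0][0]:
  0: (0,0).acc=40  regs=<40,8>
  1: (0,0).acc=45  regs=<45,9>
  2: (0,0).acc=40  regs=<40,8>
  3: (0,0).acc=0  regs=<0,0>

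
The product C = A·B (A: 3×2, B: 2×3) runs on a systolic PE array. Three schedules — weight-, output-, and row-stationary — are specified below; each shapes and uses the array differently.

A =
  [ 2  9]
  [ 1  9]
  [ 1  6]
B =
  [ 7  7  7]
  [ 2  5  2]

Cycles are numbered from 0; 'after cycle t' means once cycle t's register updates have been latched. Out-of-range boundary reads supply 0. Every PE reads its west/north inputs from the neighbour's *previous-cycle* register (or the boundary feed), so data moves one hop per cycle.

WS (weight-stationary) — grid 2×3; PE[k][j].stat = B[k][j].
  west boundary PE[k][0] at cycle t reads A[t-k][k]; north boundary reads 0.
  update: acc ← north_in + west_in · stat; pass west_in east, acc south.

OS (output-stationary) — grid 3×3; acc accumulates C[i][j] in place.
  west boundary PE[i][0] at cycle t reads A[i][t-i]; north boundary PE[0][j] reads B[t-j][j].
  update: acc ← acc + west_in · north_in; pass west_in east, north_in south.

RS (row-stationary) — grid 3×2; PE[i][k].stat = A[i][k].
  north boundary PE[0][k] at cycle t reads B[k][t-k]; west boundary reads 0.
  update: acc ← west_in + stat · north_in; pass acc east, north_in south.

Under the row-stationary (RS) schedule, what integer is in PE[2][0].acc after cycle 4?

RS on a 3×2 grid — tracing PE[2][0] and its feeders:
  c0 r1c0: 0 / 0 / 0
  c0 r2c0: 0 / 0 / 0
  c1 r1c0: 7 / 7 / 7
  c1 r2c0: 0 / 0 / 0
  c2 r1c0: 7 / 7 / 7
  c2 r2c0: 7 / 7 / 7
  c3 r1c0: 7 / 7 / 7
  c3 r2c0: 7 / 7 / 7
  c4 r1c0: 0 / 0 / 0
  c4 r2c0: 7 / 7 / 7

PE[2][0].acc = 7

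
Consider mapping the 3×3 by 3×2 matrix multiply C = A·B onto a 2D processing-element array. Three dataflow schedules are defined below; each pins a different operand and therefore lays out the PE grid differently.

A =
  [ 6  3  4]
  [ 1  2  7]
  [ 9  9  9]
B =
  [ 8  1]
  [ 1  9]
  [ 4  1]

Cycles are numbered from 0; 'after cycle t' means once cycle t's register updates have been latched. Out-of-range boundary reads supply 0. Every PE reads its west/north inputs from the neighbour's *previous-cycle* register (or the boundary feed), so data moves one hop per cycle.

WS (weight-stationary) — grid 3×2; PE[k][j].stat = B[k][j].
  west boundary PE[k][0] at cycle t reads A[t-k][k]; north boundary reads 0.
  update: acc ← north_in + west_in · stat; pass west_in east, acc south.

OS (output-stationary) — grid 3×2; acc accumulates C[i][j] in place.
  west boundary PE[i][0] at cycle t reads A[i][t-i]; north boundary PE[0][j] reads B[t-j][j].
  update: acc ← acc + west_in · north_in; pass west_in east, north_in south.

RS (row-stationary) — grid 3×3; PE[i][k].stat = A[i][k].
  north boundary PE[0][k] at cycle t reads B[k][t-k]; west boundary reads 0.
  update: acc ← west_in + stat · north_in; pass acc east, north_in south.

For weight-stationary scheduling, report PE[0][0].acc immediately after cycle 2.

WS (3×2). Following PE[0][0] plus its west/north inputs:
  c0 r0c0: 48 / 6 / 48
  c1 r0c0: 8 / 1 / 8
  c2 r0c0: 72 / 9 / 72

PE[0][0].acc = 72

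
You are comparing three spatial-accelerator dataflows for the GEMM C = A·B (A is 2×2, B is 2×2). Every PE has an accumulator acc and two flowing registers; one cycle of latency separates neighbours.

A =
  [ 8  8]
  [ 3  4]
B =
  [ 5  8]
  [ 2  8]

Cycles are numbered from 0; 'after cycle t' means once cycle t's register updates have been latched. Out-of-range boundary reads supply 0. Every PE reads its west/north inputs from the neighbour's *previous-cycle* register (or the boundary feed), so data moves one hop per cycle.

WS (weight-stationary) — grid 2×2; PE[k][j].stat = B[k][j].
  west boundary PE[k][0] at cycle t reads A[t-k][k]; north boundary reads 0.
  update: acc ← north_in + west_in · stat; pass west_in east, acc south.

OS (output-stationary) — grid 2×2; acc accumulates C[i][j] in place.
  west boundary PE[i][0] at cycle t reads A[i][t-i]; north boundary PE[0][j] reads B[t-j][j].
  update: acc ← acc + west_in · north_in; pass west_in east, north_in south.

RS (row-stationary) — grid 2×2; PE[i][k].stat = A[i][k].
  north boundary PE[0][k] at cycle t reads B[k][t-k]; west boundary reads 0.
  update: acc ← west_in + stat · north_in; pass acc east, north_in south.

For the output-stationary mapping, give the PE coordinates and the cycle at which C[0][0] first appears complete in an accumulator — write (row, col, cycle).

(row, col, cycle) = (0, 0, 1)

OS: C[0][0] accumulates in PE[0][0]:
  0: (0,0).acc=40  regs=<8,5>
  1: (0,0).acc=56  regs=<8,2>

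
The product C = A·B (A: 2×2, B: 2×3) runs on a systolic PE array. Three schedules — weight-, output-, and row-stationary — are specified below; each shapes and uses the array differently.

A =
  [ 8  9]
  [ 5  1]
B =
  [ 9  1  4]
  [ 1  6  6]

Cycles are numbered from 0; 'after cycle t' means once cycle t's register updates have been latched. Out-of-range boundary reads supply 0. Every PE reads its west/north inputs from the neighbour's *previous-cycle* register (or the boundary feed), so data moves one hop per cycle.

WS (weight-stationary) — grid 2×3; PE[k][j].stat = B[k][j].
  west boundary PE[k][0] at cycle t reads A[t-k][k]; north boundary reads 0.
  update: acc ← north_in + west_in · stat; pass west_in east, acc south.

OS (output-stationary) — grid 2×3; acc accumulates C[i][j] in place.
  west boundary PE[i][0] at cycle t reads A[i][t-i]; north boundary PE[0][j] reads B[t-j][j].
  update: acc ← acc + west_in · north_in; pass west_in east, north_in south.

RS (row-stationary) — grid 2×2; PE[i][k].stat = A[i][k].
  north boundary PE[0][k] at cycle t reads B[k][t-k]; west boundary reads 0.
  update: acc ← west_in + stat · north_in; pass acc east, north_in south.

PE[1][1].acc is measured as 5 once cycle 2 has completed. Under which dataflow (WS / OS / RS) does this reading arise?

Under WS (2×3), PE[1][1]:
  after 0 — PE[1][1] acc=0, pass-E 0, pass-S 0
  after 1 — PE[1][1] acc=0, pass-E 0, pass-S 0
  after 2 — PE[1][1] acc=62, pass-E 9, pass-S 62
Under OS (2×3), PE[1][1]:
  after 0 — PE[1][1] acc=0, pass-E 0, pass-S 0
  after 1 — PE[1][1] acc=0, pass-E 0, pass-S 0
  after 2 — PE[1][1] acc=5, pass-E 5, pass-S 1
Under RS (2×2), PE[1][1]:
  after 0 — PE[1][1] acc=0, pass-E 0, pass-S 0
  after 1 — PE[1][1] acc=0, pass-E 0, pass-S 0
  after 2 — PE[1][1] acc=46, pass-E 46, pass-S 1

dataflow = OS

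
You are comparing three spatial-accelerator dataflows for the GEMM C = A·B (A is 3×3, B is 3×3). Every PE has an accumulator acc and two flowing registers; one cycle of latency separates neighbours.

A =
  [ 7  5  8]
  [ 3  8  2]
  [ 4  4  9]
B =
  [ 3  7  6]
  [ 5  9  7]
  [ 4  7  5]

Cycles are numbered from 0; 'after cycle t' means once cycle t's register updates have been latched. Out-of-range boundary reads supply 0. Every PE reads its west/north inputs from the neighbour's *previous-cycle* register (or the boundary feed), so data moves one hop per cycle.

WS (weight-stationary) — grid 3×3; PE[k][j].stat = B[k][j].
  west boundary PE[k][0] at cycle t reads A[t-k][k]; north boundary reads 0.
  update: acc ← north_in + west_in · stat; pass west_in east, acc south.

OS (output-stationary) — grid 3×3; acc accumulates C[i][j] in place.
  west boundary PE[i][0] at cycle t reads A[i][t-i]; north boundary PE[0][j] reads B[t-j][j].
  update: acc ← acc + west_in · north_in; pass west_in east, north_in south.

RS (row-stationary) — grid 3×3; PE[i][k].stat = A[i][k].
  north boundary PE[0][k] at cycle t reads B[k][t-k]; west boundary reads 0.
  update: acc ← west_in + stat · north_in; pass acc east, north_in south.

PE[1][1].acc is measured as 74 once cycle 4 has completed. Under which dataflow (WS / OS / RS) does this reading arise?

dataflow = RS

WS (3×3 grid), PE[1][1]:
  @0  [1,1]  acc 0  |  →0  ↓0
  @1  [1,1]  acc 0  |  →0  ↓0
  @2  [1,1]  acc 94  |  →5  ↓94
  @3  [1,1]  acc 93  |  →8  ↓93
  @4  [1,1]  acc 64  |  →4  ↓64
OS (3×3 grid), PE[1][1]:
  @0  [1,1]  acc 0  |  →0  ↓0
  @1  [1,1]  acc 0  |  →0  ↓0
  @2  [1,1]  acc 21  |  →3  ↓7
  @3  [1,1]  acc 93  |  →8  ↓9
  @4  [1,1]  acc 107  |  →2  ↓7
RS (3×3 grid), PE[1][1]:
  @0  [1,1]  acc 0  |  →0  ↓0
  @1  [1,1]  acc 0  |  →0  ↓0
  @2  [1,1]  acc 49  |  →49  ↓5
  @3  [1,1]  acc 93  |  →93  ↓9
  @4  [1,1]  acc 74  |  →74  ↓7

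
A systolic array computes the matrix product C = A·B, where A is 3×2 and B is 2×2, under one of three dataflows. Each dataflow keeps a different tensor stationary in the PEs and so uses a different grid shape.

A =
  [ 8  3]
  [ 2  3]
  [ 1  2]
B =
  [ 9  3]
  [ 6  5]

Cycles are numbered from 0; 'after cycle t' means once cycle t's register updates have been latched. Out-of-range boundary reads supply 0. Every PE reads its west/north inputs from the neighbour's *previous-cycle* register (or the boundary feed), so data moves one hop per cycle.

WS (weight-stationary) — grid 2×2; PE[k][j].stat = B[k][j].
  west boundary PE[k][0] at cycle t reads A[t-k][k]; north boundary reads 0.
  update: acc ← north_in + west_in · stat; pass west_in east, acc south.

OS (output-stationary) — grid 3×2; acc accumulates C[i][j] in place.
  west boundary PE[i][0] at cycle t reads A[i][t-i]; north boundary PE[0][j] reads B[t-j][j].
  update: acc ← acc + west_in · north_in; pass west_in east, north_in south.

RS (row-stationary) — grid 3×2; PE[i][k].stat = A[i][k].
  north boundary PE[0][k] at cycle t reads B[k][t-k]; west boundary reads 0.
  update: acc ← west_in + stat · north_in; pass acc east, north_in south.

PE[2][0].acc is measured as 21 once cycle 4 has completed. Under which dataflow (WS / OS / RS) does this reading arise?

dataflow = OS

WS: PE[2][0] is outside its 2×2 grid.
— OS: 3×2; PE[2][0] trace:
  cycle 0: PE[2][0] → acc 0, east 0, south 0
  cycle 1: PE[2][0] → acc 0, east 0, south 0
  cycle 2: PE[2][0] → acc 9, east 1, south 9
  cycle 3: PE[2][0] → acc 21, east 2, south 6
  cycle 4: PE[2][0] → acc 21, east 0, south 0
— RS: 3×2; PE[2][0] trace:
  cycle 0: PE[2][0] → acc 0, east 0, south 0
  cycle 1: PE[2][0] → acc 0, east 0, south 0
  cycle 2: PE[2][0] → acc 9, east 9, south 9
  cycle 3: PE[2][0] → acc 3, east 3, south 3
  cycle 4: PE[2][0] → acc 0, east 0, south 0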